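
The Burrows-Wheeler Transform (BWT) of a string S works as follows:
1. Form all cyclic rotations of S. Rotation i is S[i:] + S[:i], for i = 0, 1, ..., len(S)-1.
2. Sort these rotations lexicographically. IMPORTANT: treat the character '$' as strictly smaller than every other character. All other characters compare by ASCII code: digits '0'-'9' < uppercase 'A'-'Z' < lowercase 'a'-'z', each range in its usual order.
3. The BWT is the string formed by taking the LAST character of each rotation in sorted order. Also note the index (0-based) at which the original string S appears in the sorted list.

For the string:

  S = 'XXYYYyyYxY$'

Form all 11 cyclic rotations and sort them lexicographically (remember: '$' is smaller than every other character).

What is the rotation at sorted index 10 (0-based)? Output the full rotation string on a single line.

Answer: yyYxY$XXYYY

Derivation:
All 11 rotations (rotation i = S[i:]+S[:i]):
  rot[0] = XXYYYyyYxY$
  rot[1] = XYYYyyYxY$X
  rot[2] = YYYyyYxY$XX
  rot[3] = YYyyYxY$XXY
  rot[4] = YyyYxY$XXYY
  rot[5] = yyYxY$XXYYY
  rot[6] = yYxY$XXYYYy
  rot[7] = YxY$XXYYYyy
  rot[8] = xY$XXYYYyyY
  rot[9] = Y$XXYYYyyYx
  rot[10] = $XXYYYyyYxY
Sorted (with $ < everything):
  sorted[0] = $XXYYYyyYxY
  sorted[1] = XXYYYyyYxY$
  sorted[2] = XYYYyyYxY$X
  sorted[3] = Y$XXYYYyyYx
  sorted[4] = YYYyyYxY$XX
  sorted[5] = YYyyYxY$XXY
  sorted[6] = YxY$XXYYYyy
  sorted[7] = YyyYxY$XXYY
  sorted[8] = xY$XXYYYyyY
  sorted[9] = yYxY$XXYYYy
  sorted[10] = yyYxY$XXYYY
sorted[10] = yyYxY$XXYYY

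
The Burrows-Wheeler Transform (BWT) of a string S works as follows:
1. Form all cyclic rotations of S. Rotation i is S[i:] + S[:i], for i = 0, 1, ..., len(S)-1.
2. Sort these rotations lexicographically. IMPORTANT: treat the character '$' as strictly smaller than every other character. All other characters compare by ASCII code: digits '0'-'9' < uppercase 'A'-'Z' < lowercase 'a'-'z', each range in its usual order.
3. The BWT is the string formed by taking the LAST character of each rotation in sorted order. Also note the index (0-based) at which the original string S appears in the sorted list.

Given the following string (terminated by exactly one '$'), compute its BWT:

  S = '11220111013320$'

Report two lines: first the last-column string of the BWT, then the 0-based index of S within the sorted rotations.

All 15 rotations (rotation i = S[i:]+S[:i]):
  rot[0] = 11220111013320$
  rot[1] = 1220111013320$1
  rot[2] = 220111013320$11
  rot[3] = 20111013320$112
  rot[4] = 0111013320$1122
  rot[5] = 111013320$11220
  rot[6] = 11013320$112201
  rot[7] = 1013320$1122011
  rot[8] = 013320$11220111
  rot[9] = 13320$112201110
  rot[10] = 3320$1122011101
  rot[11] = 320$11220111013
  rot[12] = 20$112201110133
  rot[13] = 0$1122011101332
  rot[14] = $11220111013320
Sorted (with $ < everything):
  sorted[0] = $11220111013320  (last char: '0')
  sorted[1] = 0$1122011101332  (last char: '2')
  sorted[2] = 0111013320$1122  (last char: '2')
  sorted[3] = 013320$11220111  (last char: '1')
  sorted[4] = 1013320$1122011  (last char: '1')
  sorted[5] = 11013320$112201  (last char: '1')
  sorted[6] = 111013320$11220  (last char: '0')
  sorted[7] = 11220111013320$  (last char: '$')
  sorted[8] = 1220111013320$1  (last char: '1')
  sorted[9] = 13320$112201110  (last char: '0')
  sorted[10] = 20$112201110133  (last char: '3')
  sorted[11] = 20111013320$112  (last char: '2')
  sorted[12] = 220111013320$11  (last char: '1')
  sorted[13] = 320$11220111013  (last char: '3')
  sorted[14] = 3320$1122011101  (last char: '1')
Last column: 0221110$1032131
Original string S is at sorted index 7

Answer: 0221110$1032131
7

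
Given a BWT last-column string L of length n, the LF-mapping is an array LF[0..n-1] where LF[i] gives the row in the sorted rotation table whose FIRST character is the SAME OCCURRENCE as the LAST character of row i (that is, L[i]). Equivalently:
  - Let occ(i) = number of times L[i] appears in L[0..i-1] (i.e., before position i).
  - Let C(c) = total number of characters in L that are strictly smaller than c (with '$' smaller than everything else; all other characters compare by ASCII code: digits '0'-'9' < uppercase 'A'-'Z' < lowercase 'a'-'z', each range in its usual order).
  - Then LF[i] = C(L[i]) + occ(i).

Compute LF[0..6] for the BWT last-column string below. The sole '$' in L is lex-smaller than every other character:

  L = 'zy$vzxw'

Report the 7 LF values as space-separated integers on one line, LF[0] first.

Char counts: '$':1, 'v':1, 'w':1, 'x':1, 'y':1, 'z':2
C (first-col start): C('$')=0, C('v')=1, C('w')=2, C('x')=3, C('y')=4, C('z')=5
L[0]='z': occ=0, LF[0]=C('z')+0=5+0=5
L[1]='y': occ=0, LF[1]=C('y')+0=4+0=4
L[2]='$': occ=0, LF[2]=C('$')+0=0+0=0
L[3]='v': occ=0, LF[3]=C('v')+0=1+0=1
L[4]='z': occ=1, LF[4]=C('z')+1=5+1=6
L[5]='x': occ=0, LF[5]=C('x')+0=3+0=3
L[6]='w': occ=0, LF[6]=C('w')+0=2+0=2

Answer: 5 4 0 1 6 3 2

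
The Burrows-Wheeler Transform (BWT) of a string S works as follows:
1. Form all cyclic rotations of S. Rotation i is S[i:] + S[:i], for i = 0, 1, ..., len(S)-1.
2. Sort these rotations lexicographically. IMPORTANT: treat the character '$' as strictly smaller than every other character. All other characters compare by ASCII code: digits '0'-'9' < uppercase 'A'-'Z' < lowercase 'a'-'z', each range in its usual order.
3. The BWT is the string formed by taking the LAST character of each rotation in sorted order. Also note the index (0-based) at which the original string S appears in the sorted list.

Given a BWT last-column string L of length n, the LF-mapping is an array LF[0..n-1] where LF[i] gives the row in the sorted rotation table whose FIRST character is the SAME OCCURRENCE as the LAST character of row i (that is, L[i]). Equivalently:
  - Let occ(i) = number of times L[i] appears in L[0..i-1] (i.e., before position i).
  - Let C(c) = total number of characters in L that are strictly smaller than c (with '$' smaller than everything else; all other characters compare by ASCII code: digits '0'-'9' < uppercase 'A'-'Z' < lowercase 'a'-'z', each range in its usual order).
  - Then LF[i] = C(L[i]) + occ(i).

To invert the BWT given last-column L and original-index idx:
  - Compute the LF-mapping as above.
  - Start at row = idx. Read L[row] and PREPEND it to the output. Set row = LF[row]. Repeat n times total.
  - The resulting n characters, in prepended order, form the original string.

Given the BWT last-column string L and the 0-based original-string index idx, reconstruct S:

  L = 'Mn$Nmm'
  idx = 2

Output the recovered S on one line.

LF mapping: 1 5 0 2 3 4
Walk LF starting at row 2, prepending L[row]:
  step 1: row=2, L[2]='$', prepend. Next row=LF[2]=0
  step 2: row=0, L[0]='M', prepend. Next row=LF[0]=1
  step 3: row=1, L[1]='n', prepend. Next row=LF[1]=5
  step 4: row=5, L[5]='m', prepend. Next row=LF[5]=4
  step 5: row=4, L[4]='m', prepend. Next row=LF[4]=3
  step 6: row=3, L[3]='N', prepend. Next row=LF[3]=2
Reversed output: NmmnM$

Answer: NmmnM$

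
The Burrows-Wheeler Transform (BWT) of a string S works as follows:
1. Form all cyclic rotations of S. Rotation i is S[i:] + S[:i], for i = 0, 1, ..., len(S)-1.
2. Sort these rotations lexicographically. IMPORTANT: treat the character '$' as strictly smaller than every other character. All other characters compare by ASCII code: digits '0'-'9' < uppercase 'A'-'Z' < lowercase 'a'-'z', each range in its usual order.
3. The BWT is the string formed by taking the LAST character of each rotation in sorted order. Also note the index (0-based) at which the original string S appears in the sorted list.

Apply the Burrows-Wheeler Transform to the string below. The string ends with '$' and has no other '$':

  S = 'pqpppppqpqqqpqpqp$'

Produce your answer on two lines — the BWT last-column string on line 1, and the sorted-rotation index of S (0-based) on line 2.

All 18 rotations (rotation i = S[i:]+S[:i]):
  rot[0] = pqpppppqpqqqpqpqp$
  rot[1] = qpppppqpqqqpqpqp$p
  rot[2] = pppppqpqqqpqpqp$pq
  rot[3] = ppppqpqqqpqpqp$pqp
  rot[4] = pppqpqqqpqpqp$pqpp
  rot[5] = ppqpqqqpqpqp$pqppp
  rot[6] = pqpqqqpqpqp$pqpppp
  rot[7] = qpqqqpqpqp$pqppppp
  rot[8] = pqqqpqpqp$pqpppppq
  rot[9] = qqqpqpqp$pqpppppqp
  rot[10] = qqpqpqp$pqpppppqpq
  rot[11] = qpqpqp$pqpppppqpqq
  rot[12] = pqpqp$pqpppppqpqqq
  rot[13] = qpqp$pqpppppqpqqqp
  rot[14] = pqp$pqpppppqpqqqpq
  rot[15] = qp$pqpppppqpqqqpqp
  rot[16] = p$pqpppppqpqqqpqpq
  rot[17] = $pqpppppqpqqqpqpqp
Sorted (with $ < everything):
  sorted[0] = $pqpppppqpqqqpqpqp  (last char: 'p')
  sorted[1] = p$pqpppppqpqqqpqpq  (last char: 'q')
  sorted[2] = pppppqpqqqpqpqp$pq  (last char: 'q')
  sorted[3] = ppppqpqqqpqpqp$pqp  (last char: 'p')
  sorted[4] = pppqpqqqpqpqp$pqpp  (last char: 'p')
  sorted[5] = ppqpqqqpqpqp$pqppp  (last char: 'p')
  sorted[6] = pqp$pqpppppqpqqqpq  (last char: 'q')
  sorted[7] = pqpppppqpqqqpqpqp$  (last char: '$')
  sorted[8] = pqpqp$pqpppppqpqqq  (last char: 'q')
  sorted[9] = pqpqqqpqpqp$pqpppp  (last char: 'p')
  sorted[10] = pqqqpqpqp$pqpppppq  (last char: 'q')
  sorted[11] = qp$pqpppppqpqqqpqp  (last char: 'p')
  sorted[12] = qpppppqpqqqpqpqp$p  (last char: 'p')
  sorted[13] = qpqp$pqpppppqpqqqp  (last char: 'p')
  sorted[14] = qpqpqp$pqpppppqpqq  (last char: 'q')
  sorted[15] = qpqqqpqpqp$pqppppp  (last char: 'p')
  sorted[16] = qqpqpqp$pqpppppqpq  (last char: 'q')
  sorted[17] = qqqpqpqp$pqpppppqp  (last char: 'p')
Last column: pqqpppq$qpqpppqpqp
Original string S is at sorted index 7

Answer: pqqpppq$qpqpppqpqp
7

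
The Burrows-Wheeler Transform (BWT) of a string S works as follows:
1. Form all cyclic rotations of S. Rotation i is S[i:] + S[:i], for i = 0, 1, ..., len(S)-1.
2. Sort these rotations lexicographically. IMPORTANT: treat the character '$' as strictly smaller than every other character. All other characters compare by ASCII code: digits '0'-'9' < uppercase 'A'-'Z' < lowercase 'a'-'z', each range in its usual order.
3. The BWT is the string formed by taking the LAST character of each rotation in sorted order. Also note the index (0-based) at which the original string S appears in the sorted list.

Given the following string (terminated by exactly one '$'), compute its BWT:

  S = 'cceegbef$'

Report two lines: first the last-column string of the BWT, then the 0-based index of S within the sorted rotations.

All 9 rotations (rotation i = S[i:]+S[:i]):
  rot[0] = cceegbef$
  rot[1] = ceegbef$c
  rot[2] = eegbef$cc
  rot[3] = egbef$cce
  rot[4] = gbef$ccee
  rot[5] = bef$cceeg
  rot[6] = ef$cceegb
  rot[7] = f$cceegbe
  rot[8] = $cceegbef
Sorted (with $ < everything):
  sorted[0] = $cceegbef  (last char: 'f')
  sorted[1] = bef$cceeg  (last char: 'g')
  sorted[2] = cceegbef$  (last char: '$')
  sorted[3] = ceegbef$c  (last char: 'c')
  sorted[4] = eegbef$cc  (last char: 'c')
  sorted[5] = ef$cceegb  (last char: 'b')
  sorted[6] = egbef$cce  (last char: 'e')
  sorted[7] = f$cceegbe  (last char: 'e')
  sorted[8] = gbef$ccee  (last char: 'e')
Last column: fg$ccbeee
Original string S is at sorted index 2

Answer: fg$ccbeee
2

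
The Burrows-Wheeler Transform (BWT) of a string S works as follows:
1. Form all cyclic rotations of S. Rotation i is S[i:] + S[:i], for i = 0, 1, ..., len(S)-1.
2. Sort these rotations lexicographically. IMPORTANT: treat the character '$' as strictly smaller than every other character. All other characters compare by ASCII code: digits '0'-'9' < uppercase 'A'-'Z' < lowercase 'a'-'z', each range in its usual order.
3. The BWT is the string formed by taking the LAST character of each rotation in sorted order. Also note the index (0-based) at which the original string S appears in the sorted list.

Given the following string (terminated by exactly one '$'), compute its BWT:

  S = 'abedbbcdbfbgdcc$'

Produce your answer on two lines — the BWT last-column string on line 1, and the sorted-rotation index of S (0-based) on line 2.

Answer: c$dbadfcdbecgbbb
1

Derivation:
All 16 rotations (rotation i = S[i:]+S[:i]):
  rot[0] = abedbbcdbfbgdcc$
  rot[1] = bedbbcdbfbgdcc$a
  rot[2] = edbbcdbfbgdcc$ab
  rot[3] = dbbcdbfbgdcc$abe
  rot[4] = bbcdbfbgdcc$abed
  rot[5] = bcdbfbgdcc$abedb
  rot[6] = cdbfbgdcc$abedbb
  rot[7] = dbfbgdcc$abedbbc
  rot[8] = bfbgdcc$abedbbcd
  rot[9] = fbgdcc$abedbbcdb
  rot[10] = bgdcc$abedbbcdbf
  rot[11] = gdcc$abedbbcdbfb
  rot[12] = dcc$abedbbcdbfbg
  rot[13] = cc$abedbbcdbfbgd
  rot[14] = c$abedbbcdbfbgdc
  rot[15] = $abedbbcdbfbgdcc
Sorted (with $ < everything):
  sorted[0] = $abedbbcdbfbgdcc  (last char: 'c')
  sorted[1] = abedbbcdbfbgdcc$  (last char: '$')
  sorted[2] = bbcdbfbgdcc$abed  (last char: 'd')
  sorted[3] = bcdbfbgdcc$abedb  (last char: 'b')
  sorted[4] = bedbbcdbfbgdcc$a  (last char: 'a')
  sorted[5] = bfbgdcc$abedbbcd  (last char: 'd')
  sorted[6] = bgdcc$abedbbcdbf  (last char: 'f')
  sorted[7] = c$abedbbcdbfbgdc  (last char: 'c')
  sorted[8] = cc$abedbbcdbfbgd  (last char: 'd')
  sorted[9] = cdbfbgdcc$abedbb  (last char: 'b')
  sorted[10] = dbbcdbfbgdcc$abe  (last char: 'e')
  sorted[11] = dbfbgdcc$abedbbc  (last char: 'c')
  sorted[12] = dcc$abedbbcdbfbg  (last char: 'g')
  sorted[13] = edbbcdbfbgdcc$ab  (last char: 'b')
  sorted[14] = fbgdcc$abedbbcdb  (last char: 'b')
  sorted[15] = gdcc$abedbbcdbfb  (last char: 'b')
Last column: c$dbadfcdbecgbbb
Original string S is at sorted index 1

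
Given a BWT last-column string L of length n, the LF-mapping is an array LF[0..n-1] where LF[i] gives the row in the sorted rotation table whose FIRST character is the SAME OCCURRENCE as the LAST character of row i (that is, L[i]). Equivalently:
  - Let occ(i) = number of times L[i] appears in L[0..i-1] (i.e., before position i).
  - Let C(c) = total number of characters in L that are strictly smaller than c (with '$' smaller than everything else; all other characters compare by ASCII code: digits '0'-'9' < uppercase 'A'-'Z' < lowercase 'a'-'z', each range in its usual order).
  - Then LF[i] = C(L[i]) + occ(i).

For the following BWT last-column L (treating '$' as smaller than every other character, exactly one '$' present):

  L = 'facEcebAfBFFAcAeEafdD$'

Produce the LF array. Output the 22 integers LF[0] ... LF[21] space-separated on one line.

Char counts: '$':1, 'A':3, 'B':1, 'D':1, 'E':2, 'F':2, 'a':2, 'b':1, 'c':3, 'd':1, 'e':2, 'f':3
C (first-col start): C('$')=0, C('A')=1, C('B')=4, C('D')=5, C('E')=6, C('F')=8, C('a')=10, C('b')=12, C('c')=13, C('d')=16, C('e')=17, C('f')=19
L[0]='f': occ=0, LF[0]=C('f')+0=19+0=19
L[1]='a': occ=0, LF[1]=C('a')+0=10+0=10
L[2]='c': occ=0, LF[2]=C('c')+0=13+0=13
L[3]='E': occ=0, LF[3]=C('E')+0=6+0=6
L[4]='c': occ=1, LF[4]=C('c')+1=13+1=14
L[5]='e': occ=0, LF[5]=C('e')+0=17+0=17
L[6]='b': occ=0, LF[6]=C('b')+0=12+0=12
L[7]='A': occ=0, LF[7]=C('A')+0=1+0=1
L[8]='f': occ=1, LF[8]=C('f')+1=19+1=20
L[9]='B': occ=0, LF[9]=C('B')+0=4+0=4
L[10]='F': occ=0, LF[10]=C('F')+0=8+0=8
L[11]='F': occ=1, LF[11]=C('F')+1=8+1=9
L[12]='A': occ=1, LF[12]=C('A')+1=1+1=2
L[13]='c': occ=2, LF[13]=C('c')+2=13+2=15
L[14]='A': occ=2, LF[14]=C('A')+2=1+2=3
L[15]='e': occ=1, LF[15]=C('e')+1=17+1=18
L[16]='E': occ=1, LF[16]=C('E')+1=6+1=7
L[17]='a': occ=1, LF[17]=C('a')+1=10+1=11
L[18]='f': occ=2, LF[18]=C('f')+2=19+2=21
L[19]='d': occ=0, LF[19]=C('d')+0=16+0=16
L[20]='D': occ=0, LF[20]=C('D')+0=5+0=5
L[21]='$': occ=0, LF[21]=C('$')+0=0+0=0

Answer: 19 10 13 6 14 17 12 1 20 4 8 9 2 15 3 18 7 11 21 16 5 0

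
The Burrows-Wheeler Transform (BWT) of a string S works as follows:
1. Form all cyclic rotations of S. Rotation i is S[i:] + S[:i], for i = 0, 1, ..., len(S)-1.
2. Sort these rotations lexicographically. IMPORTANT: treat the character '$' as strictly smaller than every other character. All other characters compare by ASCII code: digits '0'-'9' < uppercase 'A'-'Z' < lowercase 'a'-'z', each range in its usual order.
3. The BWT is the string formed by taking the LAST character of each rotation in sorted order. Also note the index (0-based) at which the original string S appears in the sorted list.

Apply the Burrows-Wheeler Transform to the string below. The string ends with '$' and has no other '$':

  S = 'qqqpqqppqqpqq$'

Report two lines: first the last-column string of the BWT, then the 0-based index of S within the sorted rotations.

All 14 rotations (rotation i = S[i:]+S[:i]):
  rot[0] = qqqpqqppqqpqq$
  rot[1] = qqpqqppqqpqq$q
  rot[2] = qpqqppqqpqq$qq
  rot[3] = pqqppqqpqq$qqq
  rot[4] = qqppqqpqq$qqqp
  rot[5] = qppqqpqq$qqqpq
  rot[6] = ppqqpqq$qqqpqq
  rot[7] = pqqpqq$qqqpqqp
  rot[8] = qqpqq$qqqpqqpp
  rot[9] = qpqq$qqqpqqppq
  rot[10] = pqq$qqqpqqppqq
  rot[11] = qq$qqqpqqppqqp
  rot[12] = q$qqqpqqppqqpq
  rot[13] = $qqqpqqppqqpqq
Sorted (with $ < everything):
  sorted[0] = $qqqpqqppqqpqq  (last char: 'q')
  sorted[1] = ppqqpqq$qqqpqq  (last char: 'q')
  sorted[2] = pqq$qqqpqqppqq  (last char: 'q')
  sorted[3] = pqqppqqpqq$qqq  (last char: 'q')
  sorted[4] = pqqpqq$qqqpqqp  (last char: 'p')
  sorted[5] = q$qqqpqqppqqpq  (last char: 'q')
  sorted[6] = qppqqpqq$qqqpq  (last char: 'q')
  sorted[7] = qpqq$qqqpqqppq  (last char: 'q')
  sorted[8] = qpqqppqqpqq$qq  (last char: 'q')
  sorted[9] = qq$qqqpqqppqqp  (last char: 'p')
  sorted[10] = qqppqqpqq$qqqp  (last char: 'p')
  sorted[11] = qqpqq$qqqpqqpp  (last char: 'p')
  sorted[12] = qqpqqppqqpqq$q  (last char: 'q')
  sorted[13] = qqqpqqppqqpqq$  (last char: '$')
Last column: qqqqpqqqqpppq$
Original string S is at sorted index 13

Answer: qqqqpqqqqpppq$
13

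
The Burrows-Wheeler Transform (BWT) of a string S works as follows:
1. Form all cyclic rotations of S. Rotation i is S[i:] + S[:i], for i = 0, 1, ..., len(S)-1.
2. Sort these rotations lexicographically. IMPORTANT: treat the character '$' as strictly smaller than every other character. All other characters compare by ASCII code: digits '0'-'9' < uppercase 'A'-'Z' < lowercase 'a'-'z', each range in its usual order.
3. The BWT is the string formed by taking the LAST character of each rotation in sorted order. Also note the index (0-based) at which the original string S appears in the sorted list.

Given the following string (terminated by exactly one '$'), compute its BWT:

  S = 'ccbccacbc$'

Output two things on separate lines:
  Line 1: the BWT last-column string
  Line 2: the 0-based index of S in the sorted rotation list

Answer: ccccbcacb$
9

Derivation:
All 10 rotations (rotation i = S[i:]+S[:i]):
  rot[0] = ccbccacbc$
  rot[1] = cbccacbc$c
  rot[2] = bccacbc$cc
  rot[3] = ccacbc$ccb
  rot[4] = cacbc$ccbc
  rot[5] = acbc$ccbcc
  rot[6] = cbc$ccbcca
  rot[7] = bc$ccbccac
  rot[8] = c$ccbccacb
  rot[9] = $ccbccacbc
Sorted (with $ < everything):
  sorted[0] = $ccbccacbc  (last char: 'c')
  sorted[1] = acbc$ccbcc  (last char: 'c')
  sorted[2] = bc$ccbccac  (last char: 'c')
  sorted[3] = bccacbc$cc  (last char: 'c')
  sorted[4] = c$ccbccacb  (last char: 'b')
  sorted[5] = cacbc$ccbc  (last char: 'c')
  sorted[6] = cbc$ccbcca  (last char: 'a')
  sorted[7] = cbccacbc$c  (last char: 'c')
  sorted[8] = ccacbc$ccb  (last char: 'b')
  sorted[9] = ccbccacbc$  (last char: '$')
Last column: ccccbcacb$
Original string S is at sorted index 9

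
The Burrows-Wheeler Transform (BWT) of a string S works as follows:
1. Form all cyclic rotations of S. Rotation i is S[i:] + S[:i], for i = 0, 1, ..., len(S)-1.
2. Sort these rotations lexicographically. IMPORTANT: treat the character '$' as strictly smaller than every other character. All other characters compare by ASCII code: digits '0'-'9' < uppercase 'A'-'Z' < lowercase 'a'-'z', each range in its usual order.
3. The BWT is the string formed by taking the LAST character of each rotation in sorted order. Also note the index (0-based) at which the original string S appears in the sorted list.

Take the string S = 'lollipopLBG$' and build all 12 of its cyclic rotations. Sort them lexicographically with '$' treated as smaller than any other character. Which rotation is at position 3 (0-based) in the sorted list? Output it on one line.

All 12 rotations (rotation i = S[i:]+S[:i]):
  rot[0] = lollipopLBG$
  rot[1] = ollipopLBG$l
  rot[2] = llipopLBG$lo
  rot[3] = lipopLBG$lol
  rot[4] = ipopLBG$loll
  rot[5] = popLBG$lolli
  rot[6] = opLBG$lollip
  rot[7] = pLBG$lollipo
  rot[8] = LBG$lollipop
  rot[9] = BG$lollipopL
  rot[10] = G$lollipopLB
  rot[11] = $lollipopLBG
Sorted (with $ < everything):
  sorted[0] = $lollipopLBG
  sorted[1] = BG$lollipopL
  sorted[2] = G$lollipopLB
  sorted[3] = LBG$lollipop
  sorted[4] = ipopLBG$loll
  sorted[5] = lipopLBG$lol
  sorted[6] = llipopLBG$lo
  sorted[7] = lollipopLBG$
  sorted[8] = ollipopLBG$l
  sorted[9] = opLBG$lollip
  sorted[10] = pLBG$lollipo
  sorted[11] = popLBG$lolli
sorted[3] = LBG$lollipop

Answer: LBG$lollipop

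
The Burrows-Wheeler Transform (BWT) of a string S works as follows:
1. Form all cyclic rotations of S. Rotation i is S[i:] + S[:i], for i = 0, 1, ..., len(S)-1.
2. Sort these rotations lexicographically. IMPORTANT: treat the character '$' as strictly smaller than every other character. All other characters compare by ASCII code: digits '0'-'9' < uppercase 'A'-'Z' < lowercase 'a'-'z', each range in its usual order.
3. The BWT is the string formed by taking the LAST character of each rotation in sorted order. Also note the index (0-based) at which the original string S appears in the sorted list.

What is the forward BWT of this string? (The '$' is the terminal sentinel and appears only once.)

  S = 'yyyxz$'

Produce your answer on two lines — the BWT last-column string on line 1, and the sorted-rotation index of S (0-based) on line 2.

Answer: zyyy$x
4

Derivation:
All 6 rotations (rotation i = S[i:]+S[:i]):
  rot[0] = yyyxz$
  rot[1] = yyxz$y
  rot[2] = yxz$yy
  rot[3] = xz$yyy
  rot[4] = z$yyyx
  rot[5] = $yyyxz
Sorted (with $ < everything):
  sorted[0] = $yyyxz  (last char: 'z')
  sorted[1] = xz$yyy  (last char: 'y')
  sorted[2] = yxz$yy  (last char: 'y')
  sorted[3] = yyxz$y  (last char: 'y')
  sorted[4] = yyyxz$  (last char: '$')
  sorted[5] = z$yyyx  (last char: 'x')
Last column: zyyy$x
Original string S is at sorted index 4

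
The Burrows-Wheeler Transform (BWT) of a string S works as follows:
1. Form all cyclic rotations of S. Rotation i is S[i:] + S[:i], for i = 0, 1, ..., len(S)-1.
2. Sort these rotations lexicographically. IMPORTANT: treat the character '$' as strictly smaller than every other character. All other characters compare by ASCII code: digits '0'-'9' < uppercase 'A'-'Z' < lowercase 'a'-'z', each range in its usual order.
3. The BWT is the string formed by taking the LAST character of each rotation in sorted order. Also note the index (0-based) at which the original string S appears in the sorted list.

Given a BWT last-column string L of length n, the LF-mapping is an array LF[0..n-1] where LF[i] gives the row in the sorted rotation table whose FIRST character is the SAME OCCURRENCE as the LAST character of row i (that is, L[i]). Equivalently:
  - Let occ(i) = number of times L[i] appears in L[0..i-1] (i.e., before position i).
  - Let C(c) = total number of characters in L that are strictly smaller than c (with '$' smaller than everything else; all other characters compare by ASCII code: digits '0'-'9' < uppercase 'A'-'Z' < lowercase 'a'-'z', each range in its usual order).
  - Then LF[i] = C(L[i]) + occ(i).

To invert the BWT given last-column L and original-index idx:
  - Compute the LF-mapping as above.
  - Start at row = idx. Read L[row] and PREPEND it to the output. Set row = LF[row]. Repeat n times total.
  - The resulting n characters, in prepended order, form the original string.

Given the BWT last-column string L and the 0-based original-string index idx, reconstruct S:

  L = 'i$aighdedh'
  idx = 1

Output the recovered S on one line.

LF mapping: 8 0 1 9 5 6 2 4 3 7
Walk LF starting at row 1, prepending L[row]:
  step 1: row=1, L[1]='$', prepend. Next row=LF[1]=0
  step 2: row=0, L[0]='i', prepend. Next row=LF[0]=8
  step 3: row=8, L[8]='d', prepend. Next row=LF[8]=3
  step 4: row=3, L[3]='i', prepend. Next row=LF[3]=9
  step 5: row=9, L[9]='h', prepend. Next row=LF[9]=7
  step 6: row=7, L[7]='e', prepend. Next row=LF[7]=4
  step 7: row=4, L[4]='g', prepend. Next row=LF[4]=5
  step 8: row=5, L[5]='h', prepend. Next row=LF[5]=6
  step 9: row=6, L[6]='d', prepend. Next row=LF[6]=2
  step 10: row=2, L[2]='a', prepend. Next row=LF[2]=1
Reversed output: adhgehidi$

Answer: adhgehidi$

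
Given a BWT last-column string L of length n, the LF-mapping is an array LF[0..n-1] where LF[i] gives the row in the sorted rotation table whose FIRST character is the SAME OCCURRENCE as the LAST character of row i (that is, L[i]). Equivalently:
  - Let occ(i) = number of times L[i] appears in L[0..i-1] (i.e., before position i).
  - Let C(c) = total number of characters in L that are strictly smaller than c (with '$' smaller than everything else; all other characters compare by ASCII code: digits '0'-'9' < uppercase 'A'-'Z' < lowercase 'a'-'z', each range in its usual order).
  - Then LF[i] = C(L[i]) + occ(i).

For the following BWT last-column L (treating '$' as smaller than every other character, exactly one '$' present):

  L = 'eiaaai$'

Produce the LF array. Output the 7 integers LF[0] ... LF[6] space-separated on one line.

Char counts: '$':1, 'a':3, 'e':1, 'i':2
C (first-col start): C('$')=0, C('a')=1, C('e')=4, C('i')=5
L[0]='e': occ=0, LF[0]=C('e')+0=4+0=4
L[1]='i': occ=0, LF[1]=C('i')+0=5+0=5
L[2]='a': occ=0, LF[2]=C('a')+0=1+0=1
L[3]='a': occ=1, LF[3]=C('a')+1=1+1=2
L[4]='a': occ=2, LF[4]=C('a')+2=1+2=3
L[5]='i': occ=1, LF[5]=C('i')+1=5+1=6
L[6]='$': occ=0, LF[6]=C('$')+0=0+0=0

Answer: 4 5 1 2 3 6 0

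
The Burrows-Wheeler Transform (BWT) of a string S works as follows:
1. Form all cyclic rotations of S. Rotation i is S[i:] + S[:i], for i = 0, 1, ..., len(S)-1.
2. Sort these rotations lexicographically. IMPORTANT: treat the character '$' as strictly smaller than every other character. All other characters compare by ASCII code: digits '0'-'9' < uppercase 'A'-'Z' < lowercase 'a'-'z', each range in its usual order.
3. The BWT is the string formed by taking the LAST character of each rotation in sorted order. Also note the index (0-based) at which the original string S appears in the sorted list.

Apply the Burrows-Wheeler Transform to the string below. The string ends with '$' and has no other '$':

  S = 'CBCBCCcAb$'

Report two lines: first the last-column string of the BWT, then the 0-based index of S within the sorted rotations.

All 10 rotations (rotation i = S[i:]+S[:i]):
  rot[0] = CBCBCCcAb$
  rot[1] = BCBCCcAb$C
  rot[2] = CBCCcAb$CB
  rot[3] = BCCcAb$CBC
  rot[4] = CCcAb$CBCB
  rot[5] = CcAb$CBCBC
  rot[6] = cAb$CBCBCC
  rot[7] = Ab$CBCBCCc
  rot[8] = b$CBCBCCcA
  rot[9] = $CBCBCCcAb
Sorted (with $ < everything):
  sorted[0] = $CBCBCCcAb  (last char: 'b')
  sorted[1] = Ab$CBCBCCc  (last char: 'c')
  sorted[2] = BCBCCcAb$C  (last char: 'C')
  sorted[3] = BCCcAb$CBC  (last char: 'C')
  sorted[4] = CBCBCCcAb$  (last char: '$')
  sorted[5] = CBCCcAb$CB  (last char: 'B')
  sorted[6] = CCcAb$CBCB  (last char: 'B')
  sorted[7] = CcAb$CBCBC  (last char: 'C')
  sorted[8] = b$CBCBCCcA  (last char: 'A')
  sorted[9] = cAb$CBCBCC  (last char: 'C')
Last column: bcCC$BBCAC
Original string S is at sorted index 4

Answer: bcCC$BBCAC
4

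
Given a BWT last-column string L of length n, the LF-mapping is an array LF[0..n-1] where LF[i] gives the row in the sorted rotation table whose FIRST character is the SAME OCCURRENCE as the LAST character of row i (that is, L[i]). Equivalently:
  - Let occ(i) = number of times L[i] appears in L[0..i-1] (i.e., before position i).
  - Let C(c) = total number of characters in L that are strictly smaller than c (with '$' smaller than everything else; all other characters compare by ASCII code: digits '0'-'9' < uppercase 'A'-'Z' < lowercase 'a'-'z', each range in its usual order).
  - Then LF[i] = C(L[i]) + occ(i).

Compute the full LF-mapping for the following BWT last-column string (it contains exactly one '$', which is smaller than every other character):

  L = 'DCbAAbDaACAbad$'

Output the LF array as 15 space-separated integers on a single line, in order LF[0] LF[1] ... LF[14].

Char counts: '$':1, 'A':4, 'C':2, 'D':2, 'a':2, 'b':3, 'd':1
C (first-col start): C('$')=0, C('A')=1, C('C')=5, C('D')=7, C('a')=9, C('b')=11, C('d')=14
L[0]='D': occ=0, LF[0]=C('D')+0=7+0=7
L[1]='C': occ=0, LF[1]=C('C')+0=5+0=5
L[2]='b': occ=0, LF[2]=C('b')+0=11+0=11
L[3]='A': occ=0, LF[3]=C('A')+0=1+0=1
L[4]='A': occ=1, LF[4]=C('A')+1=1+1=2
L[5]='b': occ=1, LF[5]=C('b')+1=11+1=12
L[6]='D': occ=1, LF[6]=C('D')+1=7+1=8
L[7]='a': occ=0, LF[7]=C('a')+0=9+0=9
L[8]='A': occ=2, LF[8]=C('A')+2=1+2=3
L[9]='C': occ=1, LF[9]=C('C')+1=5+1=6
L[10]='A': occ=3, LF[10]=C('A')+3=1+3=4
L[11]='b': occ=2, LF[11]=C('b')+2=11+2=13
L[12]='a': occ=1, LF[12]=C('a')+1=9+1=10
L[13]='d': occ=0, LF[13]=C('d')+0=14+0=14
L[14]='$': occ=0, LF[14]=C('$')+0=0+0=0

Answer: 7 5 11 1 2 12 8 9 3 6 4 13 10 14 0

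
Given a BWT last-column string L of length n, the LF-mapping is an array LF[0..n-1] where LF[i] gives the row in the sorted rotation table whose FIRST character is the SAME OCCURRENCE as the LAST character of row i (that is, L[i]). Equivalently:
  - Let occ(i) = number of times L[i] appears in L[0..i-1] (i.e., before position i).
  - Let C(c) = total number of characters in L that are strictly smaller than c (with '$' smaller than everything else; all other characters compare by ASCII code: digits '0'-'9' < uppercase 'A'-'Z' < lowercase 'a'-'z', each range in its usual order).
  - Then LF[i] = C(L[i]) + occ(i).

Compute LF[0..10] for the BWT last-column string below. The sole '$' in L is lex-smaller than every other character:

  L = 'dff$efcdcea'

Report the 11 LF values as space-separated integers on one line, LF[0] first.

Char counts: '$':1, 'a':1, 'c':2, 'd':2, 'e':2, 'f':3
C (first-col start): C('$')=0, C('a')=1, C('c')=2, C('d')=4, C('e')=6, C('f')=8
L[0]='d': occ=0, LF[0]=C('d')+0=4+0=4
L[1]='f': occ=0, LF[1]=C('f')+0=8+0=8
L[2]='f': occ=1, LF[2]=C('f')+1=8+1=9
L[3]='$': occ=0, LF[3]=C('$')+0=0+0=0
L[4]='e': occ=0, LF[4]=C('e')+0=6+0=6
L[5]='f': occ=2, LF[5]=C('f')+2=8+2=10
L[6]='c': occ=0, LF[6]=C('c')+0=2+0=2
L[7]='d': occ=1, LF[7]=C('d')+1=4+1=5
L[8]='c': occ=1, LF[8]=C('c')+1=2+1=3
L[9]='e': occ=1, LF[9]=C('e')+1=6+1=7
L[10]='a': occ=0, LF[10]=C('a')+0=1+0=1

Answer: 4 8 9 0 6 10 2 5 3 7 1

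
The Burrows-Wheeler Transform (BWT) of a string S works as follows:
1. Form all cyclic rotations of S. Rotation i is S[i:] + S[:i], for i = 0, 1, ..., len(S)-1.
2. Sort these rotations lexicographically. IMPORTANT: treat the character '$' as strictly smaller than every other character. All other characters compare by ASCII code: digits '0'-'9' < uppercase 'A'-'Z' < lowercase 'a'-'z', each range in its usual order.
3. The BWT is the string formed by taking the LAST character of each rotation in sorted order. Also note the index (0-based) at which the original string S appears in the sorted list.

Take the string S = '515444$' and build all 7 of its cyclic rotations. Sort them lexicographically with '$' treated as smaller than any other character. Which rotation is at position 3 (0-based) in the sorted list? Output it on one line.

Answer: 44$5154

Derivation:
All 7 rotations (rotation i = S[i:]+S[:i]):
  rot[0] = 515444$
  rot[1] = 15444$5
  rot[2] = 5444$51
  rot[3] = 444$515
  rot[4] = 44$5154
  rot[5] = 4$51544
  rot[6] = $515444
Sorted (with $ < everything):
  sorted[0] = $515444
  sorted[1] = 15444$5
  sorted[2] = 4$51544
  sorted[3] = 44$5154
  sorted[4] = 444$515
  sorted[5] = 515444$
  sorted[6] = 5444$51
sorted[3] = 44$5154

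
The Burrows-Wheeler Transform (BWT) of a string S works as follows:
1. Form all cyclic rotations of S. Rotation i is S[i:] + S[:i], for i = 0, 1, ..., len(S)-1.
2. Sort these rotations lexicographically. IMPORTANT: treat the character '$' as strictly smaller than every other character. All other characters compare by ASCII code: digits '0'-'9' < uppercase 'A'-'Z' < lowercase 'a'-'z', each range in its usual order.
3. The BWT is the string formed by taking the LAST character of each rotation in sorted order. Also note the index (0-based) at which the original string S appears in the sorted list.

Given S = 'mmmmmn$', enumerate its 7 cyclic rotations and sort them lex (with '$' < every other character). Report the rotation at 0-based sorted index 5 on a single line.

All 7 rotations (rotation i = S[i:]+S[:i]):
  rot[0] = mmmmmn$
  rot[1] = mmmmn$m
  rot[2] = mmmn$mm
  rot[3] = mmn$mmm
  rot[4] = mn$mmmm
  rot[5] = n$mmmmm
  rot[6] = $mmmmmn
Sorted (with $ < everything):
  sorted[0] = $mmmmmn
  sorted[1] = mmmmmn$
  sorted[2] = mmmmn$m
  sorted[3] = mmmn$mm
  sorted[4] = mmn$mmm
  sorted[5] = mn$mmmm
  sorted[6] = n$mmmmm
sorted[5] = mn$mmmm

Answer: mn$mmmm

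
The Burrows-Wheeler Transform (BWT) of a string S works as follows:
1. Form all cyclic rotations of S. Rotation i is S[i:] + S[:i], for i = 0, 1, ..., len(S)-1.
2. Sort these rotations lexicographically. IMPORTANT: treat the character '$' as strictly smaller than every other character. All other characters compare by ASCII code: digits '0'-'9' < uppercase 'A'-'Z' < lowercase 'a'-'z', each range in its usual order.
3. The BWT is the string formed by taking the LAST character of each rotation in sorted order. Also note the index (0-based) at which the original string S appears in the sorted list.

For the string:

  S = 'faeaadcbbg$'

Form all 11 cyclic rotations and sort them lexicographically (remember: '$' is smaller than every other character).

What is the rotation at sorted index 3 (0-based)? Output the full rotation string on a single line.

Answer: aeaadcbbg$f

Derivation:
All 11 rotations (rotation i = S[i:]+S[:i]):
  rot[0] = faeaadcbbg$
  rot[1] = aeaadcbbg$f
  rot[2] = eaadcbbg$fa
  rot[3] = aadcbbg$fae
  rot[4] = adcbbg$faea
  rot[5] = dcbbg$faeaa
  rot[6] = cbbg$faeaad
  rot[7] = bbg$faeaadc
  rot[8] = bg$faeaadcb
  rot[9] = g$faeaadcbb
  rot[10] = $faeaadcbbg
Sorted (with $ < everything):
  sorted[0] = $faeaadcbbg
  sorted[1] = aadcbbg$fae
  sorted[2] = adcbbg$faea
  sorted[3] = aeaadcbbg$f
  sorted[4] = bbg$faeaadc
  sorted[5] = bg$faeaadcb
  sorted[6] = cbbg$faeaad
  sorted[7] = dcbbg$faeaa
  sorted[8] = eaadcbbg$fa
  sorted[9] = faeaadcbbg$
  sorted[10] = g$faeaadcbb
sorted[3] = aeaadcbbg$f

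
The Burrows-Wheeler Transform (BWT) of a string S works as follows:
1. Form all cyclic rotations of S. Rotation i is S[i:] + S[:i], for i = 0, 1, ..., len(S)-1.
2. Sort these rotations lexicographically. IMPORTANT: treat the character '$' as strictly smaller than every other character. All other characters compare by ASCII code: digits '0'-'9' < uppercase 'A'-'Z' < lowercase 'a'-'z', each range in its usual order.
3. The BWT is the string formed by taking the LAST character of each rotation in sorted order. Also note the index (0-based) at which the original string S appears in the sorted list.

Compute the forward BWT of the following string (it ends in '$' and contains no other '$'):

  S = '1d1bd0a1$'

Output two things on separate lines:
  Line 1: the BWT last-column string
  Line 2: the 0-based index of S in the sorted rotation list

Answer: 1dad$01b1
4

Derivation:
All 9 rotations (rotation i = S[i:]+S[:i]):
  rot[0] = 1d1bd0a1$
  rot[1] = d1bd0a1$1
  rot[2] = 1bd0a1$1d
  rot[3] = bd0a1$1d1
  rot[4] = d0a1$1d1b
  rot[5] = 0a1$1d1bd
  rot[6] = a1$1d1bd0
  rot[7] = 1$1d1bd0a
  rot[8] = $1d1bd0a1
Sorted (with $ < everything):
  sorted[0] = $1d1bd0a1  (last char: '1')
  sorted[1] = 0a1$1d1bd  (last char: 'd')
  sorted[2] = 1$1d1bd0a  (last char: 'a')
  sorted[3] = 1bd0a1$1d  (last char: 'd')
  sorted[4] = 1d1bd0a1$  (last char: '$')
  sorted[5] = a1$1d1bd0  (last char: '0')
  sorted[6] = bd0a1$1d1  (last char: '1')
  sorted[7] = d0a1$1d1b  (last char: 'b')
  sorted[8] = d1bd0a1$1  (last char: '1')
Last column: 1dad$01b1
Original string S is at sorted index 4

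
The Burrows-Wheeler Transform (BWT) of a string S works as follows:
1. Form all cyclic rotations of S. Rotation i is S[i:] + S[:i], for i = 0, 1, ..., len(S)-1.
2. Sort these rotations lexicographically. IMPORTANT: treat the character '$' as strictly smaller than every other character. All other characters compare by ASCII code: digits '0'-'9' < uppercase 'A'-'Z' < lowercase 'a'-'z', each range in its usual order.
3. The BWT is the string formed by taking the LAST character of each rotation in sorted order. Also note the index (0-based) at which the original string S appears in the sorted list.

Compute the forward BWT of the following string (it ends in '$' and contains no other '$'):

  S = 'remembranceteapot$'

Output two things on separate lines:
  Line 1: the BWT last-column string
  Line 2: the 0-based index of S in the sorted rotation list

Answer: tremntmrceeapab$oe
15

Derivation:
All 18 rotations (rotation i = S[i:]+S[:i]):
  rot[0] = remembranceteapot$
  rot[1] = emembranceteapot$r
  rot[2] = membranceteapot$re
  rot[3] = embranceteapot$rem
  rot[4] = mbranceteapot$reme
  rot[5] = branceteapot$remem
  rot[6] = ranceteapot$rememb
  rot[7] = anceteapot$remembr
  rot[8] = nceteapot$remembra
  rot[9] = ceteapot$remembran
  rot[10] = eteapot$remembranc
  rot[11] = teapot$remembrance
  rot[12] = eapot$remembrancet
  rot[13] = apot$remembrancete
  rot[14] = pot$remembrancetea
  rot[15] = ot$remembranceteap
  rot[16] = t$remembranceteapo
  rot[17] = $remembranceteapot
Sorted (with $ < everything):
  sorted[0] = $remembranceteapot  (last char: 't')
  sorted[1] = anceteapot$remembr  (last char: 'r')
  sorted[2] = apot$remembrancete  (last char: 'e')
  sorted[3] = branceteapot$remem  (last char: 'm')
  sorted[4] = ceteapot$remembran  (last char: 'n')
  sorted[5] = eapot$remembrancet  (last char: 't')
  sorted[6] = embranceteapot$rem  (last char: 'm')
  sorted[7] = emembranceteapot$r  (last char: 'r')
  sorted[8] = eteapot$remembranc  (last char: 'c')
  sorted[9] = mbranceteapot$reme  (last char: 'e')
  sorted[10] = membranceteapot$re  (last char: 'e')
  sorted[11] = nceteapot$remembra  (last char: 'a')
  sorted[12] = ot$remembranceteap  (last char: 'p')
  sorted[13] = pot$remembrancetea  (last char: 'a')
  sorted[14] = ranceteapot$rememb  (last char: 'b')
  sorted[15] = remembranceteapot$  (last char: '$')
  sorted[16] = t$remembranceteapo  (last char: 'o')
  sorted[17] = teapot$remembrance  (last char: 'e')
Last column: tremntmrceeapab$oe
Original string S is at sorted index 15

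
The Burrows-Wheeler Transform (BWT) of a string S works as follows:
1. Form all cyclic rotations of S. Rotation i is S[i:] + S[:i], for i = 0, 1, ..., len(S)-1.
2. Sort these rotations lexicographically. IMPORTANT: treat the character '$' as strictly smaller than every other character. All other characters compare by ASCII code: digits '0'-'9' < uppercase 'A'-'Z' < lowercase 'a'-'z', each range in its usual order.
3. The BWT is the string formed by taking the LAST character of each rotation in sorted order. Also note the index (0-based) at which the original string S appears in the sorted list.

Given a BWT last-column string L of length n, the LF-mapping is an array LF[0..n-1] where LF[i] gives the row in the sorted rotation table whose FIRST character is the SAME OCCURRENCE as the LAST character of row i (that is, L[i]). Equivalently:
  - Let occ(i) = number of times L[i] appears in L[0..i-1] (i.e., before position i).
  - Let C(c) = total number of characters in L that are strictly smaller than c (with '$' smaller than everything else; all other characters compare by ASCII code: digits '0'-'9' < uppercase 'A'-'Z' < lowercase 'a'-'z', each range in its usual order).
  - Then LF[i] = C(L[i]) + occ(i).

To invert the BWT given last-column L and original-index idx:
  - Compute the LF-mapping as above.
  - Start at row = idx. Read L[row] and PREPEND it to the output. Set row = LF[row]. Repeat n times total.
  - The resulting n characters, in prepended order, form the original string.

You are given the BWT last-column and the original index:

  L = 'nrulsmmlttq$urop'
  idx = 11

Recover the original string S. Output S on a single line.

Answer: smoulputqrtrlmn$

Derivation:
LF mapping: 5 9 14 1 11 3 4 2 12 13 8 0 15 10 6 7
Walk LF starting at row 11, prepending L[row]:
  step 1: row=11, L[11]='$', prepend. Next row=LF[11]=0
  step 2: row=0, L[0]='n', prepend. Next row=LF[0]=5
  step 3: row=5, L[5]='m', prepend. Next row=LF[5]=3
  step 4: row=3, L[3]='l', prepend. Next row=LF[3]=1
  step 5: row=1, L[1]='r', prepend. Next row=LF[1]=9
  step 6: row=9, L[9]='t', prepend. Next row=LF[9]=13
  step 7: row=13, L[13]='r', prepend. Next row=LF[13]=10
  step 8: row=10, L[10]='q', prepend. Next row=LF[10]=8
  step 9: row=8, L[8]='t', prepend. Next row=LF[8]=12
  step 10: row=12, L[12]='u', prepend. Next row=LF[12]=15
  step 11: row=15, L[15]='p', prepend. Next row=LF[15]=7
  step 12: row=7, L[7]='l', prepend. Next row=LF[7]=2
  step 13: row=2, L[2]='u', prepend. Next row=LF[2]=14
  step 14: row=14, L[14]='o', prepend. Next row=LF[14]=6
  step 15: row=6, L[6]='m', prepend. Next row=LF[6]=4
  step 16: row=4, L[4]='s', prepend. Next row=LF[4]=11
Reversed output: smoulputqrtrlmn$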